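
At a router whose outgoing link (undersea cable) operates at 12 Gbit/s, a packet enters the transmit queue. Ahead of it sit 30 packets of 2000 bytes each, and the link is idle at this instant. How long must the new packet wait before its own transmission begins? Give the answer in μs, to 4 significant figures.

Each queued packet: L/R = 16000/12000000000 = 1.33333 μs.
30 queued → 40 μs.
Queuing delay = 40.00 μs.

40.00 μs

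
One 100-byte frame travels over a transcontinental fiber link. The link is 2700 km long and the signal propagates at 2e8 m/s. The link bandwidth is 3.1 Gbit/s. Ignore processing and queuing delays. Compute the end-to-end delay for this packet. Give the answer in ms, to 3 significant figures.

13.5 ms

L = 100 × 8 = 800 bits.
Transmission delay = L/R = 800 / 3100000000 = 0.000258065 ms.
Propagation delay = d/s = 2700000 m / 200000000 m/s = 13.5 ms.
Total = 13.5 ms.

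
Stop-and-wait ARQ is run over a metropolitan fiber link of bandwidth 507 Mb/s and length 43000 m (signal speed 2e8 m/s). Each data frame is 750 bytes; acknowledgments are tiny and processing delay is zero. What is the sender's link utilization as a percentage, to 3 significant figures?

t_tx = L/R = 6000/507000000 = 1.18343e-05 s.
t_prop = 43000/200000000 = 0.000215 s; RTT = 0.00043 s.
Cycle = t_tx + RTT = 0.000441834 s.
Utilization = t_tx / cycle = 1.18343e-05/0.000441834 = 2.68 %.

2.68 %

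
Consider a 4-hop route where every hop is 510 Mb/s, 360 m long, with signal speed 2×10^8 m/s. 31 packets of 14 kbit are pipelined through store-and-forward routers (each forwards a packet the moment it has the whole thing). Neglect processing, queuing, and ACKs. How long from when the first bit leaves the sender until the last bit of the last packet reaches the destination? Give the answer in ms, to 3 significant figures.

Per-hop transmission t_tx = L/R = 14000/510000000 = 0.027451 ms.
Per-hop propagation t_prop = 360/200000000 = 0.0018 ms.
Pipeline fill: first packet needs 4·t_tx to clear all hops; remaining 30 packets each add one t_tx.
Total = (4+31-1)·t_tx + 4·t_prop = 34·0.027451 + 4·0.0018 = 0.941 ms.

0.941 ms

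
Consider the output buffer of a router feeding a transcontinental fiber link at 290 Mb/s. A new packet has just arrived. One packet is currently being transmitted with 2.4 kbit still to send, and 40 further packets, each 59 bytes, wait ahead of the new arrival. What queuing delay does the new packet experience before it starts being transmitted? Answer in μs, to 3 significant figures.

Each queued packet: L/R = 472/290000000 = 1.62759 μs.
40 queued → 65.1034 μs.
Plus remaining 2400 bits of current packet: 8.27586 μs.
Queuing delay = 73.4 μs.

73.4 μs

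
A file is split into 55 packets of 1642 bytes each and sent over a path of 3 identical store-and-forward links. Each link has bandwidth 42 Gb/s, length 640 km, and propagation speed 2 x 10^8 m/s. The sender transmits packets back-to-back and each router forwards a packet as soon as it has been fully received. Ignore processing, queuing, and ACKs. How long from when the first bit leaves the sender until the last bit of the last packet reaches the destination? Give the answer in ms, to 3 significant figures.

Per-hop transmission t_tx = L/R = 13136/42000000000 = 0.000312762 ms.
Per-hop propagation t_prop = 640000/200000000 = 3.2 ms.
Pipeline fill: first packet needs 3·t_tx to clear all hops; remaining 54 packets each add one t_tx.
Total = (3+55-1)·t_tx + 3·t_prop = 57·0.000312762 + 3·3.2 = 9.62 ms.

9.62 ms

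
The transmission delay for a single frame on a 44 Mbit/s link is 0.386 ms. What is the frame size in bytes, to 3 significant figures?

2120 bytes

L = R × t_tx = 44000000 b/s × 0.000386 s = 16984 bits.
In bytes: 16984 / 8 = 2120 bytes.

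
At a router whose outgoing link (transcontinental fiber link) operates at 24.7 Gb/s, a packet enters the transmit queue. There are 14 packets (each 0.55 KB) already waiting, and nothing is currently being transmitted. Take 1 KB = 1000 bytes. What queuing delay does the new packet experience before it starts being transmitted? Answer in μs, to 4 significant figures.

Each queued packet: L/R = 4400/24700000000 = 0.178138 μs.
14 queued → 2.49393 μs.
Queuing delay = 2.494 μs.

2.494 μs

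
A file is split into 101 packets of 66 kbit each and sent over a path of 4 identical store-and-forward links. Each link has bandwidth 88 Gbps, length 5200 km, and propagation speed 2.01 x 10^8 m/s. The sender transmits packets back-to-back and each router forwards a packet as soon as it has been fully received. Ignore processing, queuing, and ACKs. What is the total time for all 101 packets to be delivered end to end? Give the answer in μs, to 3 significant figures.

104000 μs

Per-hop transmission t_tx = L/R = 66000/88000000000 = 0.75 μs.
Per-hop propagation t_prop = 5200000/2.01e+08 = 25870.6 μs.
Pipeline fill: first packet needs 4·t_tx to clear all hops; remaining 100 packets each add one t_tx.
Total = (4+101-1)·t_tx + 4·t_prop = 104·0.75 + 4·25870.6 = 104000 μs.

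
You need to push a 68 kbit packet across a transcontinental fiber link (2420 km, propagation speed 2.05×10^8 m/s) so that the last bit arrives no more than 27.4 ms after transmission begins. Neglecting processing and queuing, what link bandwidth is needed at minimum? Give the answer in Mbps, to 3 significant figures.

4.36 Mbps

Propagation delay = 2420000 / 2.05e+08 = 11.8049 ms.
Transmission budget = 27.4 − 11.8049 = 15.5951 ms.
R ≥ L / t_tx = 68000 bits / 0.0155951 s = 4.36 Mbps.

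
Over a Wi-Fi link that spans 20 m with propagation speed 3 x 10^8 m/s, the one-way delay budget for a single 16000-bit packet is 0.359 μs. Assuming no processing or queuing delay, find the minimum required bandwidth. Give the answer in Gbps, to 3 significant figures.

54.7 Gbps

Propagation delay = 20 / 300000000 = 0.0666667 μs.
Transmission budget = 0.359 − 0.0666667 = 0.292333 μs.
R ≥ L / t_tx = 16000 bits / 2.92333e-07 s = 54.7 Gbps.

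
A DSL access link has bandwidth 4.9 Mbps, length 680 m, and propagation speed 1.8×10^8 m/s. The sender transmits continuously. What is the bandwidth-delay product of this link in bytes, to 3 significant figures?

Propagation delay = 680 / 180000000 = 3.77778e-06 s.
BDP = R × t_prop = 4900000 × 3.77778e-06 = 18.5111 bits.
In bytes: 18.5111/8 = 2.31 bytes.

2.31 bytes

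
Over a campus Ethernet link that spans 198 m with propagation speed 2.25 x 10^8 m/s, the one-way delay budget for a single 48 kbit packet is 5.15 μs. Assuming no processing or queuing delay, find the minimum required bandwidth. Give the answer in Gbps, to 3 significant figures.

Propagation delay = 198 / 225000000 = 0.88 μs.
Transmission budget = 5.15 − 0.88 = 4.27 μs.
R ≥ L / t_tx = 48000 bits / 4.27e-06 s = 11.2 Gbps.

11.2 Gbps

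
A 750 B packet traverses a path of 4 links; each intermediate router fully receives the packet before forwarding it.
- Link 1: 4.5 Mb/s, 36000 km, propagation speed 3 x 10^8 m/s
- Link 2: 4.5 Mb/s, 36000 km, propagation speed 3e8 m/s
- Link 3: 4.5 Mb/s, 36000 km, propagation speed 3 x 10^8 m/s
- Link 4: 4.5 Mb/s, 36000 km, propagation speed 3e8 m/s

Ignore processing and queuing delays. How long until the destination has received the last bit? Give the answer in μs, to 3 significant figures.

485000 μs

L = 750 × 8 = 6000 bits.
Transmission delay per hop = L/R = 6000/4500000 = 1333.33 μs; 4 hops → 5333.33 μs.
Propagation delays (d/s per hop): 120000, 120000, 120000, 120000 μs; sum = 480000 μs.
End-to-end = 485000 μs.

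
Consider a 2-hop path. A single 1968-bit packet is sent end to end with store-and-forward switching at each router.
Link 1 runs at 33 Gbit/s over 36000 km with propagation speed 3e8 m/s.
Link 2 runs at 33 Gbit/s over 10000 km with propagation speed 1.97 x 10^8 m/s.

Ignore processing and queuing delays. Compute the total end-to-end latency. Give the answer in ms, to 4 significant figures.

170.8 ms

Transmission delay per hop = L/R = 1968/33000000000 = 5.96364e-05 ms; 2 hops → 0.000119273 ms.
Propagation delays (d/s per hop): 120, 50.7614 ms; sum = 170.761 ms.
End-to-end = 170.8 ms.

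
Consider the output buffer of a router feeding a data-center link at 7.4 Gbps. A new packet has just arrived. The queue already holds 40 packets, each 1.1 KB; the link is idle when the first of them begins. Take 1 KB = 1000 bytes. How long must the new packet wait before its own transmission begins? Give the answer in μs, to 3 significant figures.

Each queued packet: L/R = 8800/7400000000 = 1.18919 μs.
40 queued → 47.5676 μs.
Queuing delay = 47.6 μs.

47.6 μs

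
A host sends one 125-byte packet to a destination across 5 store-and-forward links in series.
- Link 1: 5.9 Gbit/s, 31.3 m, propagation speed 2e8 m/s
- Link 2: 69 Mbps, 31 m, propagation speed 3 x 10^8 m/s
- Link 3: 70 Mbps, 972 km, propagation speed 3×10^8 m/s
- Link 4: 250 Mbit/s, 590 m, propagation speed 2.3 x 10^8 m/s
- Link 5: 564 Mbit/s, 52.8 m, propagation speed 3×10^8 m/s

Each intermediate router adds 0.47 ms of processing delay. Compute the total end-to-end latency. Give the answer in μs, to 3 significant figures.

L = 125 × 8 = 1000 bits.
Transmission delays (L/R per hop): 0.169492, 14.4928, 14.2857, 4, 1.77305 μs; sum = 34.721 μs.
Propagation delays (d/s per hop): 0.1565, 0.103333, 3240, 2.56522, 0.176 μs; sum = 3243 μs.
Processing at 4 router(s): 4 × 0.47 ms = 1880 μs.
End-to-end = 5160 μs.

5160 μs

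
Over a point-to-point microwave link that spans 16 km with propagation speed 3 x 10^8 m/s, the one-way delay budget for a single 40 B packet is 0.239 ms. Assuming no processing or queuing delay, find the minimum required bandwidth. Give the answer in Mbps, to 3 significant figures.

L = 320 bits.
Propagation delay = 16000 / 300000000 = 0.0533333 ms.
Transmission budget = 0.239 − 0.0533333 = 0.185667 ms.
R ≥ L / t_tx = 320 bits / 0.000185667 s = 1.72 Mbps.

1.72 Mbps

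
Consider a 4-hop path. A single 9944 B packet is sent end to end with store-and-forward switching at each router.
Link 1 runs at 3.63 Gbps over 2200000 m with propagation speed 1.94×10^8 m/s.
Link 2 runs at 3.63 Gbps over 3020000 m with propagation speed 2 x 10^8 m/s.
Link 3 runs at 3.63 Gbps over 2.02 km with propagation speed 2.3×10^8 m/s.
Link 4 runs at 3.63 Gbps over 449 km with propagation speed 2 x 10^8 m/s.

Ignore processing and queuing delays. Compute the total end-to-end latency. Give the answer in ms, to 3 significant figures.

28.8 ms

L = 9944 × 8 = 79552 bits.
Transmission delay per hop = L/R = 79552/3630000000 = 0.0219152 ms; 4 hops → 0.0876606 ms.
Propagation delays (d/s per hop): 11.3402, 15.1, 0.00878261, 2.245 ms; sum = 28.694 ms.
End-to-end = 28.8 ms.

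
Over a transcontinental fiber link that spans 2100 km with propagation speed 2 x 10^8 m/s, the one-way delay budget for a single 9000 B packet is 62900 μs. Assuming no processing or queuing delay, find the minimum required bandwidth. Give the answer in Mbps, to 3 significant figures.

1.37 Mbps

L = 72000 bits.
Propagation delay = 2100000 / 200000000 = 10500 μs.
Transmission budget = 62900 − 10500 = 52400 μs.
R ≥ L / t_tx = 72000 bits / 0.0524 s = 1.37 Mbps.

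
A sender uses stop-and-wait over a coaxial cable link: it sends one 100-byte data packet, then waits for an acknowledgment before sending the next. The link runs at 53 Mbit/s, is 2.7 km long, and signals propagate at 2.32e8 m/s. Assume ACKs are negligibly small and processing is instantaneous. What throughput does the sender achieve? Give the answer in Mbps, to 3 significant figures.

20.8 Mbps

t_tx = L/R = 800/53000000 = 1.50943e-05 s.
t_prop = 2700/2.32e+08 = 1.16379e-05 s; RTT = 2.32759e-05 s.
Cycle = t_tx + RTT = 3.83702e-05 s.
Throughput = L / cycle = 800 / 3.83702e-05 = 20.8 Mbps.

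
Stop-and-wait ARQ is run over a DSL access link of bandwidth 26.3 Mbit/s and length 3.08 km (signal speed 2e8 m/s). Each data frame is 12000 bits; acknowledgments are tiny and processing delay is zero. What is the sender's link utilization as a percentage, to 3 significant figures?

t_tx = L/R = 12000/26300000 = 0.000456274 s.
t_prop = 3080/200000000 = 1.54e-05 s; RTT = 3.08e-05 s.
Cycle = t_tx + RTT = 0.000487074 s.
Utilization = t_tx / cycle = 0.000456274/0.000487074 = 93.7 %.

93.7 %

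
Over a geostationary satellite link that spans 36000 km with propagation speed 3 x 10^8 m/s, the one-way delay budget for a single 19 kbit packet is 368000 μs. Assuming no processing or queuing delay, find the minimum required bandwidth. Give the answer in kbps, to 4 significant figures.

76.61 kbps

Propagation delay = 36000000 / 300000000 = 120000 μs.
Transmission budget = 368000 − 120000 = 248000 μs.
R ≥ L / t_tx = 19000 bits / 0.248 s = 76.61 kbps.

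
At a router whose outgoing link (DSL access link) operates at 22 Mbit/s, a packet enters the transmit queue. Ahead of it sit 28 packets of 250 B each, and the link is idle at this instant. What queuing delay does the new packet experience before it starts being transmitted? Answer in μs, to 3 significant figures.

2550 μs

Each queued packet: L/R = 2000/22000000 = 90.9091 μs.
28 queued → 2545.45 μs.
Queuing delay = 2550 μs.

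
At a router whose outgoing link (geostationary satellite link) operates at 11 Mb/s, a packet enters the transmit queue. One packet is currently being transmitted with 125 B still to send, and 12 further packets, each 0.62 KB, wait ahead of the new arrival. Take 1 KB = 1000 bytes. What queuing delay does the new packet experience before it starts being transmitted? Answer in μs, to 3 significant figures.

5500 μs

Each queued packet: L/R = 4960/11000000 = 450.909 μs.
12 queued → 5410.91 μs.
Plus remaining 1000 bits of current packet: 90.9091 μs.
Queuing delay = 5500 μs.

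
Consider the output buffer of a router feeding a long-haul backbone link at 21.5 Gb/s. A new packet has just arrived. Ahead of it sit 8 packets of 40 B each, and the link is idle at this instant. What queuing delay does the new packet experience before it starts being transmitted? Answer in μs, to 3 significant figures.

Each queued packet: L/R = 320/21500000000 = 0.0148837 μs.
8 queued → 0.11907 μs.
Queuing delay = 0.119 μs.

0.119 μs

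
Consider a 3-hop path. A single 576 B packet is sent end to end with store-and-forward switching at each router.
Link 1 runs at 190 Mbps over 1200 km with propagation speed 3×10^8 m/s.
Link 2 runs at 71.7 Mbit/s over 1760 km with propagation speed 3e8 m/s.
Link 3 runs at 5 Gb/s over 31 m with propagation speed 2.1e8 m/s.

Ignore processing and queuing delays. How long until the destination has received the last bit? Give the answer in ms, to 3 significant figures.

9.96 ms

L = 576 × 8 = 4608 bits.
Transmission delays (L/R per hop): 0.0242526, 0.0642678, 0.0009216 ms; sum = 0.089442 ms.
Propagation delays (d/s per hop): 4, 5.86667, 0.000147619 ms; sum = 9.86681 ms.
End-to-end = 9.96 ms.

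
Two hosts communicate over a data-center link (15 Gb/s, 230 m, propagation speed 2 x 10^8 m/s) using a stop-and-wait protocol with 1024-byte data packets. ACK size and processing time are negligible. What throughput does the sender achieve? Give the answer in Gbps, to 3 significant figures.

2.88 Gbps

t_tx = L/R = 8192/15000000000 = 5.46133e-07 s.
t_prop = 230/200000000 = 1.15e-06 s; RTT = 2.3e-06 s.
Cycle = t_tx + RTT = 2.84613e-06 s.
Throughput = L / cycle = 8192 / 2.84613e-06 = 2.88 Gbps.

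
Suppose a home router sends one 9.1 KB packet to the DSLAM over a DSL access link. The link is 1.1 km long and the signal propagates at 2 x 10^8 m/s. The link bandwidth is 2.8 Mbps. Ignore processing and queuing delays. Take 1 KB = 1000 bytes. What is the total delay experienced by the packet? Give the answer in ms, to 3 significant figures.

L = 72800 bits.
Transmission delay = L/R = 72800 / 2800000 = 26 ms.
Propagation delay = d/s = 1100 m / 200000000 m/s = 0.0055 ms.
Total = 26.0 ms.

26.0 ms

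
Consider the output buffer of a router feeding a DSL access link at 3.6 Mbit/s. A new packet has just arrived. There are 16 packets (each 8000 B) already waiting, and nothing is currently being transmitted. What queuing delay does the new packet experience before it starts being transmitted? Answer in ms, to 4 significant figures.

Each queued packet: L/R = 64000/3600000 = 17.7778 ms.
16 queued → 284.444 ms.
Queuing delay = 284.4 ms.

284.4 ms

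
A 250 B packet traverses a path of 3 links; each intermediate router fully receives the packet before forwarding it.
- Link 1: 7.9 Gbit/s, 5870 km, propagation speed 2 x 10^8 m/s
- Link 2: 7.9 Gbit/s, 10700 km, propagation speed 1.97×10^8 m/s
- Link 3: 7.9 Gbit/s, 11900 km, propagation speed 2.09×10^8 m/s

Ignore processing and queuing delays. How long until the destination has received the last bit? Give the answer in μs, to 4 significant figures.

140600 μs

L = 250 × 8 = 2000 bits.
Transmission delay per hop = L/R = 2000/7900000000 = 0.253165 μs; 3 hops → 0.759494 μs.
Propagation delays (d/s per hop): 29350, 54314.7, 56937.8 μs; sum = 140603 μs.
End-to-end = 140600 μs.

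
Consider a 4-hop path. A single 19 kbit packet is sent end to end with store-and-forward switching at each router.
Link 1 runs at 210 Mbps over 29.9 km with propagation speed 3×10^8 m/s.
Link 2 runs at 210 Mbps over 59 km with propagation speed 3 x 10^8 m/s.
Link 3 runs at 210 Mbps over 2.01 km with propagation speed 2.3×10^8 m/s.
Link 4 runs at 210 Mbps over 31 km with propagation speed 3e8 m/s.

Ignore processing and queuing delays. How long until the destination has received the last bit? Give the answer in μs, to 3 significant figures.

L = 19000 bits.
Transmission delay per hop = L/R = 19000/210000000 = 90.4762 μs; 4 hops → 361.905 μs.
Propagation delays (d/s per hop): 99.6667, 196.667, 8.73913, 103.333 μs; sum = 408.406 μs.
End-to-end = 770 μs.

770 μs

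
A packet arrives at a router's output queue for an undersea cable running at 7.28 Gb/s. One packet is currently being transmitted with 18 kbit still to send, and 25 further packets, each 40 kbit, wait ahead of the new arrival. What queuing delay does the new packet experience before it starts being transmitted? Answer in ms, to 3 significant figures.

0.140 ms

Each queued packet: L/R = 40000/7280000000 = 0.00549451 ms.
25 queued → 0.137363 ms.
Plus remaining 18000 bits of current packet: 0.00247253 ms.
Queuing delay = 0.140 ms.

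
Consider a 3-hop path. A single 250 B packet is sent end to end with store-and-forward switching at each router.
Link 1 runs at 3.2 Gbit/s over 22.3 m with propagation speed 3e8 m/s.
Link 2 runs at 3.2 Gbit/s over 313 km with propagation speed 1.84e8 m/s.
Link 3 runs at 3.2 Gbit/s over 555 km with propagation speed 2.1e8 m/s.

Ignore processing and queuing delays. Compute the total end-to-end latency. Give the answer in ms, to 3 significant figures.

L = 250 × 8 = 2000 bits.
Transmission delay per hop = L/R = 2000/3200000000 = 0.000625 ms; 3 hops → 0.001875 ms.
Propagation delays (d/s per hop): 7.43333e-05, 1.70109, 2.64286 ms; sum = 4.34402 ms.
End-to-end = 4.35 ms.

4.35 ms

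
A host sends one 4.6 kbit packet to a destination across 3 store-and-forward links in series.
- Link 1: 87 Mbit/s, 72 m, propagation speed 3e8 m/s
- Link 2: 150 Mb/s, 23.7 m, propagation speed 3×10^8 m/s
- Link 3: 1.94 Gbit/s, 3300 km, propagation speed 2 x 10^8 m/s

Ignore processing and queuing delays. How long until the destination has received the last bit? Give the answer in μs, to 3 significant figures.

L = 4600 bits.
Transmission delays (L/R per hop): 52.8736, 30.6667, 2.37113 μs; sum = 85.9114 μs.
Propagation delays (d/s per hop): 0.24, 0.079, 16500 μs; sum = 16500.3 μs.
End-to-end = 16600 μs.

16600 μs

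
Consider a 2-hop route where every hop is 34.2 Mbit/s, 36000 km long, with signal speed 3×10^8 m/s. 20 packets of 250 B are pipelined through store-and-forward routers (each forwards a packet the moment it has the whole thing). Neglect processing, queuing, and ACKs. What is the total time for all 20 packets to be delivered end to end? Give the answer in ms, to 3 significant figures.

Per-hop transmission t_tx = L/R = 2000/34200000 = 0.0584795 ms.
Per-hop propagation t_prop = 36000000/300000000 = 120 ms.
Pipeline fill: first packet needs 2·t_tx to clear all hops; remaining 19 packets each add one t_tx.
Total = (2+20-1)·t_tx + 2·t_prop = 21·0.0584795 + 2·120 = 241 ms.

241 ms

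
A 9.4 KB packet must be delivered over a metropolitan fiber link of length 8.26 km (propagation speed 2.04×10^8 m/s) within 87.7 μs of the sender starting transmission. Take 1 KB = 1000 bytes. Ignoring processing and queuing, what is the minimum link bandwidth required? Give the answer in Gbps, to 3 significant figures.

L = 75200 bits.
Propagation delay = 8260 / 204000000 = 40.4902 μs.
Transmission budget = 87.7 − 40.4902 = 47.2098 μs.
R ≥ L / t_tx = 75200 bits / 4.72098e-05 s = 1.59 Gbps.

1.59 Gbps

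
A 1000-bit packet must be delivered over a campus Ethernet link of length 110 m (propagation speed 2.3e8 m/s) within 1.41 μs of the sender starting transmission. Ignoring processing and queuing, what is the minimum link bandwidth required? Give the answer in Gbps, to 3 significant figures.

1.07 Gbps

Propagation delay = 110 / 2.3e+08 = 0.478261 μs.
Transmission budget = 1.41 − 0.478261 = 0.931739 μs.
R ≥ L / t_tx = 1000 bits / 9.31739e-07 s = 1.07 Gbps.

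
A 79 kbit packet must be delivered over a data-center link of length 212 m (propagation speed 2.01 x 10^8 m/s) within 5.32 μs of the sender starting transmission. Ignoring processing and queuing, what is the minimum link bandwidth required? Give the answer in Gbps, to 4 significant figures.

18.52 Gbps

Propagation delay = 212 / 2.01e+08 = 1.05473 μs.
Transmission budget = 5.32 − 1.05473 = 4.26527 μs.
R ≥ L / t_tx = 79000 bits / 4.26527e-06 s = 18.52 Gbps.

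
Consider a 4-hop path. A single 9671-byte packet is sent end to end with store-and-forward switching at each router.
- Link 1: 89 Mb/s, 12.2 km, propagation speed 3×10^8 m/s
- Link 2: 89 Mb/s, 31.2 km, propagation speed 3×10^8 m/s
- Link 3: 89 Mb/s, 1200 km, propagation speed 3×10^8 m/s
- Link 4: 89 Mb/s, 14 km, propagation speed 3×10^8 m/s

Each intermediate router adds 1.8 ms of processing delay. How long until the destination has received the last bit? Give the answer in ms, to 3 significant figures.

L = 9671 × 8 = 77368 bits.
Transmission delay per hop = L/R = 77368/89000000 = 0.869303 ms; 4 hops → 3.47721 ms.
Propagation delays (d/s per hop): 0.0406667, 0.104, 4, 0.0466667 ms; sum = 4.19133 ms.
Processing at 3 router(s): 3 × 1.8 ms = 5.4 ms.
End-to-end = 13.1 ms.

13.1 ms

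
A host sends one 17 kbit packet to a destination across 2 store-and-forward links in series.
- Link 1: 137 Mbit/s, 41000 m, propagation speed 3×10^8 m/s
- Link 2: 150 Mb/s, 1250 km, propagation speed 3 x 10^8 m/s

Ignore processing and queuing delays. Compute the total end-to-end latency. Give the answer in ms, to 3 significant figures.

L = 17000 bits.
Transmission delays (L/R per hop): 0.124088, 0.113333 ms; sum = 0.237421 ms.
Propagation delays (d/s per hop): 0.136667, 4.16667 ms; sum = 4.30333 ms.
End-to-end = 4.54 ms.

4.54 ms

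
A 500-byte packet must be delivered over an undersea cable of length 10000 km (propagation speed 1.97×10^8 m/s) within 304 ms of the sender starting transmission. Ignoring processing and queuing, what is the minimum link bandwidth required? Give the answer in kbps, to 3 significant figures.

L = 4000 bits.
Propagation delay = 10000000 / 197000000 = 50.7614 ms.
Transmission budget = 304 − 50.7614 = 253.239 ms.
R ≥ L / t_tx = 4000 bits / 0.253239 s = 15.8 kbps.

15.8 kbps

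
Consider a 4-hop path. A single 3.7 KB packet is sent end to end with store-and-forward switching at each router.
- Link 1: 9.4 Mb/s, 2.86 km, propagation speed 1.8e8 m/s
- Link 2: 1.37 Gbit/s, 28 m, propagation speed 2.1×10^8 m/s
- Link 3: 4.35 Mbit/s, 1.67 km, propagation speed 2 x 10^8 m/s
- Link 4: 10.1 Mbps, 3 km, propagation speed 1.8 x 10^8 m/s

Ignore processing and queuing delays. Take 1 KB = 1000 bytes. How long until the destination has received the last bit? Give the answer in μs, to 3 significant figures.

12900 μs

L = 29600 bits.
Transmission delays (L/R per hop): 3148.94, 21.6058, 6804.6, 2930.69 μs; sum = 12905.8 μs.
Propagation delays (d/s per hop): 15.8889, 0.133333, 8.35, 16.6667 μs; sum = 41.0389 μs.
End-to-end = 12900 μs.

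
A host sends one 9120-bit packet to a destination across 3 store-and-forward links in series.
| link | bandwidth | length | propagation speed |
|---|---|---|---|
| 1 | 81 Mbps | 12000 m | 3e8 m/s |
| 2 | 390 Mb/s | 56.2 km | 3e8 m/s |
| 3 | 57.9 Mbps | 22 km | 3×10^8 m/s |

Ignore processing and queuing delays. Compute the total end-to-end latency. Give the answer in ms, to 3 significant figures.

Transmission delays (L/R per hop): 0.112593, 0.0233846, 0.157513 ms; sum = 0.29349 ms.
Propagation delays (d/s per hop): 0.04, 0.187333, 0.0733333 ms; sum = 0.300667 ms.
End-to-end = 0.594 ms.

0.594 ms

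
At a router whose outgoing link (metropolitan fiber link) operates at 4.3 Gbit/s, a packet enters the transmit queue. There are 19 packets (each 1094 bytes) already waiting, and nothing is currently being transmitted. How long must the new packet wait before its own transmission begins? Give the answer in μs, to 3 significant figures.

38.7 μs

Each queued packet: L/R = 8752/4300000000 = 2.03535 μs.
19 queued → 38.6716 μs.
Queuing delay = 38.7 μs.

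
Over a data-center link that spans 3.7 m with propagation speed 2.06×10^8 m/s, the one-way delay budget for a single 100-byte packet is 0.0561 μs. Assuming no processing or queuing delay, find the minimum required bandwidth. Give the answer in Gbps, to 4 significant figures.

L = 800 bits.
Propagation delay = 3.7 / 206000000 = 0.0179612 μs.
Transmission budget = 0.0561 − 0.0179612 = 0.0381388 μs.
R ≥ L / t_tx = 800 bits / 3.81388e-08 s = 20.98 Gbps.

20.98 Gbps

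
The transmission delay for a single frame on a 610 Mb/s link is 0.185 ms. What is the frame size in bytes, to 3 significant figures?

L = R × t_tx = 610000000 b/s × 0.000185 s = 112850 bits.
In bytes: 112850 / 8 = 14100 bytes.

14100 bytes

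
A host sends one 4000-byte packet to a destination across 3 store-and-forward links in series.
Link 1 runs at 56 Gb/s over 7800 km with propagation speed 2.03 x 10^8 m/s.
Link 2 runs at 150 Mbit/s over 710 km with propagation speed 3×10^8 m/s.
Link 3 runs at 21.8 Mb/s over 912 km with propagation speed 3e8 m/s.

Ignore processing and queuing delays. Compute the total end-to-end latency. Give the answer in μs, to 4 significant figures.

L = 4000 × 8 = 32000 bits.
Transmission delays (L/R per hop): 0.571429, 213.333, 1467.89 μs; sum = 1681.79 μs.
Propagation delays (d/s per hop): 38423.6, 2366.67, 3040 μs; sum = 43830.3 μs.
End-to-end = 45510 μs.

45510 μs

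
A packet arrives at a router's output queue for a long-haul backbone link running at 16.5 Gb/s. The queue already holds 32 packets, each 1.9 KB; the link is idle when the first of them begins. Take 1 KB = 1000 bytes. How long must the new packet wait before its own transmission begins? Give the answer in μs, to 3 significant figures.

Each queued packet: L/R = 15200/16500000000 = 0.921212 μs.
32 queued → 29.4788 μs.
Queuing delay = 29.5 μs.

29.5 μs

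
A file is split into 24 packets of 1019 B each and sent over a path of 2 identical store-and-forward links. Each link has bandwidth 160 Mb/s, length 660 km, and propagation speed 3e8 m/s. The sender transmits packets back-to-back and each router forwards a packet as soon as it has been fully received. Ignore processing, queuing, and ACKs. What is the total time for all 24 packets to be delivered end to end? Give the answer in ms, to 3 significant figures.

5.67 ms

Per-hop transmission t_tx = L/R = 8152/160000000 = 0.05095 ms.
Per-hop propagation t_prop = 660000/300000000 = 2.2 ms.
Pipeline fill: first packet needs 2·t_tx to clear all hops; remaining 23 packets each add one t_tx.
Total = (2+24-1)·t_tx + 2·t_prop = 25·0.05095 + 2·2.2 = 5.67 ms.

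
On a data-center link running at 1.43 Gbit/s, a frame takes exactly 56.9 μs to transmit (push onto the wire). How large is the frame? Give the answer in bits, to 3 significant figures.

81400 bits

L = R × t_tx = 1430000000 b/s × 5.69e-05 s = 81367 bits.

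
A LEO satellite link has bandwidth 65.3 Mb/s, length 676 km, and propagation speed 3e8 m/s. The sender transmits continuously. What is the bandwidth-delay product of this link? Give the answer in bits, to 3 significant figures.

Propagation delay = 676000 / 300000000 = 0.00225333 s.
BDP = R × t_prop = 65300000 × 0.00225333 = 147143 bits.

147000 bits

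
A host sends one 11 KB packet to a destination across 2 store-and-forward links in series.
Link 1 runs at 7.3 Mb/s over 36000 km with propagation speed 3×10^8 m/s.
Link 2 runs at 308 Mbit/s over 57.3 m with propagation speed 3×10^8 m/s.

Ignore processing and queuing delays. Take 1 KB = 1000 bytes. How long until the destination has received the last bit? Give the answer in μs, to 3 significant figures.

L = 88000 bits.
Transmission delays (L/R per hop): 12054.8, 285.714 μs; sum = 12340.5 μs.
Propagation delays (d/s per hop): 120000, 0.191 μs; sum = 120000 μs.
End-to-end = 132000 μs.

132000 μs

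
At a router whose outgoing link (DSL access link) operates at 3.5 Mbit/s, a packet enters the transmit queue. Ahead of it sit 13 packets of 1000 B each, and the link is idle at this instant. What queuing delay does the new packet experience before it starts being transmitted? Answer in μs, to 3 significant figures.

Each queued packet: L/R = 8000/3500000 = 2285.71 μs.
13 queued → 29714.3 μs.
Queuing delay = 29700 μs.

29700 μs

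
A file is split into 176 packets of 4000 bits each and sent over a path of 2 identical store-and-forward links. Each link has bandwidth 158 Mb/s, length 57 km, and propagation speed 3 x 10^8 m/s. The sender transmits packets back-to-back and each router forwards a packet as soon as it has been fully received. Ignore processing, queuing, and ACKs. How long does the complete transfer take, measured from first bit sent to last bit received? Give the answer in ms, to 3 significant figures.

Per-hop transmission t_tx = L/R = 4000/158000000 = 0.0253165 ms.
Per-hop propagation t_prop = 57000/300000000 = 0.19 ms.
Pipeline fill: first packet needs 2·t_tx to clear all hops; remaining 175 packets each add one t_tx.
Total = (2+176-1)·t_tx + 2·t_prop = 177·0.0253165 + 2·0.19 = 4.86 ms.

4.86 ms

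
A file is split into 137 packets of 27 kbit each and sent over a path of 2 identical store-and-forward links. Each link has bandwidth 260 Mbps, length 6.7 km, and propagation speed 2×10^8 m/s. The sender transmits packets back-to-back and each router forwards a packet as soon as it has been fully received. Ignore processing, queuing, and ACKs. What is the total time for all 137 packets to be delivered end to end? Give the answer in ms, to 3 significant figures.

14.4 ms

Per-hop transmission t_tx = L/R = 27000/260000000 = 0.103846 ms.
Per-hop propagation t_prop = 6700/200000000 = 0.0335 ms.
Pipeline fill: first packet needs 2·t_tx to clear all hops; remaining 136 packets each add one t_tx.
Total = (2+137-1)·t_tx + 2·t_prop = 138·0.103846 + 2·0.0335 = 14.4 ms.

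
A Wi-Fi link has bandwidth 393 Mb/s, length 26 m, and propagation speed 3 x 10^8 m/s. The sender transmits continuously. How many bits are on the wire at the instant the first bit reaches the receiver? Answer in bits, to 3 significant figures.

Propagation delay = 26 / 300000000 = 8.66667e-08 s.
BDP = R × t_prop = 393000000 × 8.66667e-08 = 34.06 bits.

34.1 bits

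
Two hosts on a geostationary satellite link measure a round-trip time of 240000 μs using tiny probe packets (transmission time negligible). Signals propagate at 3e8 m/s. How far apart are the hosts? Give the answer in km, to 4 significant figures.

36000 km

One-way propagation = RTT/2 = 120000 μs.
d = s × t = 300000000 × 0.12 = 36000 km.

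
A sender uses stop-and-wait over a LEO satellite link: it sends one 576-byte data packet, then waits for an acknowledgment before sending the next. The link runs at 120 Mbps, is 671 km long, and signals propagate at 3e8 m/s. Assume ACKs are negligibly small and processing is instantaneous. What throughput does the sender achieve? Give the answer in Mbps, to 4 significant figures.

t_tx = L/R = 4608/120000000 = 3.84e-05 s.
t_prop = 671000/300000000 = 0.00223667 s; RTT = 0.00447333 s.
Cycle = t_tx + RTT = 0.00451173 s.
Throughput = L / cycle = 4608 / 0.00451173 = 1.021 Mbps.

1.021 Mbps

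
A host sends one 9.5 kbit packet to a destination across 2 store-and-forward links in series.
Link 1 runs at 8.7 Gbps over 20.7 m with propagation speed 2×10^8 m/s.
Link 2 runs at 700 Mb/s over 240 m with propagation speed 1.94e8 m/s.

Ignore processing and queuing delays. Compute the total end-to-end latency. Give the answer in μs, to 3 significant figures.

L = 9500 bits.
Transmission delays (L/R per hop): 1.09195, 13.5714 μs; sum = 14.6634 μs.
Propagation delays (d/s per hop): 0.1035, 1.23711 μs; sum = 1.34061 μs.
End-to-end = 16.0 μs.

16.0 μs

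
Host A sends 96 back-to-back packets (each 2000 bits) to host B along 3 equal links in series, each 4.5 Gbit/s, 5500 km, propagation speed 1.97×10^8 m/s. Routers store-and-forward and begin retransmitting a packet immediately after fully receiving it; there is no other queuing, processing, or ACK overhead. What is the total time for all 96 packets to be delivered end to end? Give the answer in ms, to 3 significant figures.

Per-hop transmission t_tx = L/R = 2000/4500000000 = 0.000444444 ms.
Per-hop propagation t_prop = 5500000/197000000 = 27.9188 ms.
Pipeline fill: first packet needs 3·t_tx to clear all hops; remaining 95 packets each add one t_tx.
Total = (3+96-1)·t_tx + 3·t_prop = 98·0.000444444 + 3·27.9188 = 83.8 ms.

83.8 ms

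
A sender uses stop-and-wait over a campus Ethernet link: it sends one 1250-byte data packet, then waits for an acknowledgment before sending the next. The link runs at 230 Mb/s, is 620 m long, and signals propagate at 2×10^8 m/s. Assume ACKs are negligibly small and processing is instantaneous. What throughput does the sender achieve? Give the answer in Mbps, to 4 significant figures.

t_tx = L/R = 10000/230000000 = 4.34783e-05 s.
t_prop = 620/200000000 = 3.1e-06 s; RTT = 6.2e-06 s.
Cycle = t_tx + RTT = 4.96783e-05 s.
Throughput = L / cycle = 10000 / 4.96783e-05 = 201.3 Mbps.

201.3 Mbps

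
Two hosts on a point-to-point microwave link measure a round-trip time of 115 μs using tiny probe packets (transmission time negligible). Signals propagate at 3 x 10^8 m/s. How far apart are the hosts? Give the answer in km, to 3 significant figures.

17.3 km

One-way propagation = RTT/2 = 57.5 μs.
d = s × t = 300000000 × 5.75e-05 = 17.3 km.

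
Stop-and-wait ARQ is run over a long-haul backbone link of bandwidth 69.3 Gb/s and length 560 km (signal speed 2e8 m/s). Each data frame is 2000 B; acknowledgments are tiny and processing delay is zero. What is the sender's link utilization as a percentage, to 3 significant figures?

0.00412 %

t_tx = L/R = 16000/69300000000 = 2.3088e-07 s.
t_prop = 560000/200000000 = 0.0028 s; RTT = 0.0056 s.
Cycle = t_tx + RTT = 0.00560023 s.
Utilization = t_tx / cycle = 2.3088e-07/0.00560023 = 0.00412 %.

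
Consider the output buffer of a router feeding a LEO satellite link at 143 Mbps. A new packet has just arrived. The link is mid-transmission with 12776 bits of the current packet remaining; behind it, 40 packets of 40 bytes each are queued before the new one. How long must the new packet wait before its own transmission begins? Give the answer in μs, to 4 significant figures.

Each queued packet: L/R = 320/143000000 = 2.23776 μs.
40 queued → 89.5105 μs.
Plus remaining 12776 bits of current packet: 89.3427 μs.
Queuing delay = 178.9 μs.

178.9 μs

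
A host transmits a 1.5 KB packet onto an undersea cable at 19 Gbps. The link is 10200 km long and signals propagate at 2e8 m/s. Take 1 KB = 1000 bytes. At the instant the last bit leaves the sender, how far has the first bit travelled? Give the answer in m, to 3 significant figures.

126 m

t_tx = L/R = 12000/19000000000 = 6.31579e-07 s.
Distance = s × t_tx = 200000000 × 6.31579e-07 = 126 m.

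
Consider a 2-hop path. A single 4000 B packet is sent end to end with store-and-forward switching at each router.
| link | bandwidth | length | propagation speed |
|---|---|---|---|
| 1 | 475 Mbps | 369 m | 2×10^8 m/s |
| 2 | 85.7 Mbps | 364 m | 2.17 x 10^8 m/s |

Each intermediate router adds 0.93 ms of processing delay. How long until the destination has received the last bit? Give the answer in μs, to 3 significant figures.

1370 μs

L = 4000 × 8 = 32000 bits.
Transmission delays (L/R per hop): 67.3684, 373.396 μs; sum = 440.764 μs.
Propagation delays (d/s per hop): 1.845, 1.67742 μs; sum = 3.52242 μs.
Processing at 1 router(s): 1 × 0.93 ms = 930 μs.
End-to-end = 1370 μs.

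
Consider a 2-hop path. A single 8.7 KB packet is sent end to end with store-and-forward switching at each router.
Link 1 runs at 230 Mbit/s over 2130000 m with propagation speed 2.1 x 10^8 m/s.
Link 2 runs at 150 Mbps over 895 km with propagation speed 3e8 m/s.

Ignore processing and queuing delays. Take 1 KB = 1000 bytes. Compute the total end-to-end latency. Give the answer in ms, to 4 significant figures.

L = 69600 bits.
Transmission delays (L/R per hop): 0.302609, 0.464 ms; sum = 0.766609 ms.
Propagation delays (d/s per hop): 10.1429, 2.98333 ms; sum = 13.1262 ms.
End-to-end = 13.89 ms.

13.89 ms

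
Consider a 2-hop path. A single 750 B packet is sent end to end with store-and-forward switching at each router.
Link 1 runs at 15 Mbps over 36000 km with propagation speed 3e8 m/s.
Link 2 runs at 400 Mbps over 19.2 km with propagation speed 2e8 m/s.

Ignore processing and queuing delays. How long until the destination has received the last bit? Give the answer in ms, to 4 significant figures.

120.5 ms

L = 750 × 8 = 6000 bits.
Transmission delays (L/R per hop): 0.4, 0.015 ms; sum = 0.415 ms.
Propagation delays (d/s per hop): 120, 0.096 ms; sum = 120.096 ms.
End-to-end = 120.5 ms.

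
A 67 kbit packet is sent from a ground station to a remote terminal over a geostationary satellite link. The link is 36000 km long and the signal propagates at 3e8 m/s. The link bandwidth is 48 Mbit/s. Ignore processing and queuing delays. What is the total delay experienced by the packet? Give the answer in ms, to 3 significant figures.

121 ms

L = 67000 bits.
Transmission delay = L/R = 67000 / 48000000 = 1.39583 ms.
Propagation delay = d/s = 36000000 m / 300000000 m/s = 120 ms.
Total = 121 ms.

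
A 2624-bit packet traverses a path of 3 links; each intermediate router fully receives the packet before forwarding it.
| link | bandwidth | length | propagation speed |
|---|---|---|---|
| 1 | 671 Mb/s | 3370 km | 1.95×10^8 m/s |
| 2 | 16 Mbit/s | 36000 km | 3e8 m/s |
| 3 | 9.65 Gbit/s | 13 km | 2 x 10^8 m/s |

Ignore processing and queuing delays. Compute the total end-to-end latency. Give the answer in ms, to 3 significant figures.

Transmission delays (L/R per hop): 0.00391058, 0.164, 0.000271917 ms; sum = 0.168182 ms.
Propagation delays (d/s per hop): 17.2821, 120, 0.065 ms; sum = 137.347 ms.
End-to-end = 138 ms.

138 ms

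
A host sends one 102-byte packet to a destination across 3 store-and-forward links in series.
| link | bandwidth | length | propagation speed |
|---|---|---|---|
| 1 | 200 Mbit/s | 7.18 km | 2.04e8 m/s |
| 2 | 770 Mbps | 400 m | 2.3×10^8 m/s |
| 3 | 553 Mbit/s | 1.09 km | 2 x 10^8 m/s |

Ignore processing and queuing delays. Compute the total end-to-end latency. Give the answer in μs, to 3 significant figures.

L = 102 × 8 = 816 bits.
Transmission delays (L/R per hop): 4.08, 1.05974, 1.47559 μs; sum = 6.61533 μs.
Propagation delays (d/s per hop): 35.1961, 1.73913, 5.45 μs; sum = 42.3852 μs.
End-to-end = 49.0 μs.

49.0 μs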